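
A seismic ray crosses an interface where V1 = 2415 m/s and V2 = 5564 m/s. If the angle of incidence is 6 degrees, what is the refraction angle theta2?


sin(theta1) = sin(6 deg) = 0.104528
sin(theta2) = V2/V1 * sin(theta1) = 5564/2415 * 0.104528 = 0.240827
theta2 = arcsin(0.240827) = 13.9353 degrees

13.9353


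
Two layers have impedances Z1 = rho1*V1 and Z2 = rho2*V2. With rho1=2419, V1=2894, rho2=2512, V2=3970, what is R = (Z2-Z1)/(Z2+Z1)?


Z1 = 2419 * 2894 = 7000586
Z2 = 2512 * 3970 = 9972640
R = (9972640 - 7000586) / (9972640 + 7000586) = 2972054 / 16973226 = 0.1751

0.1751


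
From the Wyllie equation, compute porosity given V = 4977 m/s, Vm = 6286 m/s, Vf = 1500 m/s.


1/V - 1/Vm = 1/4977 - 1/6286 = 4.184e-05
1/Vf - 1/Vm = 1/1500 - 1/6286 = 0.00050758
phi = 4.184e-05 / 0.00050758 = 0.0824

0.0824


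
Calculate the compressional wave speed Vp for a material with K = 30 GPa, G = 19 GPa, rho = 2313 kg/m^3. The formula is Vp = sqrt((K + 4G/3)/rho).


First compute the effective modulus:
K + 4G/3 = 30e9 + 4*19e9/3 = 55333333333.33 Pa
Then divide by density:
55333333333.33 / 2313 = 23922755.4403 Pa/(kg/m^3)
Take the square root:
Vp = sqrt(23922755.4403) = 4891.09 m/s

4891.09


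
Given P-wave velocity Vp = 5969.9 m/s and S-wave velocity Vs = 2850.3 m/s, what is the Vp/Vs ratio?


Vp/Vs = 5969.9 / 2850.3
= 2.0945

2.0945


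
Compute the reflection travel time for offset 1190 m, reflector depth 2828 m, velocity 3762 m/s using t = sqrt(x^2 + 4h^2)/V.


x^2 + 4h^2 = 1190^2 + 4*2828^2 = 1416100 + 31990336 = 33406436
sqrt(33406436) = 5779.8301
t = 5779.8301 / 3762 = 1.5364 s

1.5364


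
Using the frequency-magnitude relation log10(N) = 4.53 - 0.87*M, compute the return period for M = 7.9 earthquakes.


log10(N) = 4.53 - 0.87*7.9 = -2.343
N = 10^-2.343 = 0.004539
T = 1/N = 1/0.004539 = 220.2926 years

220.2926


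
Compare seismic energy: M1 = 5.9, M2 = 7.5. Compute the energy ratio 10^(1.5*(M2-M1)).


M2 - M1 = 7.5 - 5.9 = 1.6
1.5 * 1.6 = 2.4
ratio = 10^2.4 = 251.19

251.19


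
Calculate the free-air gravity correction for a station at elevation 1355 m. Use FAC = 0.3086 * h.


FAC = 0.3086 * h
= 0.3086 * 1355
= 418.153 mGal

418.153


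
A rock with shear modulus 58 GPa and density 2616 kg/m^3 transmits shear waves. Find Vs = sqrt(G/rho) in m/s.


Convert G to Pa: G = 58e9 Pa
Compute G/rho = 58e9 / 2616 = 22171253.8226
Vs = sqrt(22171253.8226) = 4708.64 m/s

4708.64


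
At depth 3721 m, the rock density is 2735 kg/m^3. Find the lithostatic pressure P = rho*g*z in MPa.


P = rho * g * z / 1e6
= 2735 * 9.81 * 3721 / 1e6
= 99835732.35 / 1e6
= 99.8357 MPa

99.8357


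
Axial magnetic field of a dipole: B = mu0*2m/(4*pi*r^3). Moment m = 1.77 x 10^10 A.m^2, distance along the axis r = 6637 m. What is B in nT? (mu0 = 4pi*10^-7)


m = 1.77 x 10^10 = 17700000000 A.m^2
2m = 35400000000 A.m^2
r^3 = 6637^3 = 292358316853
B = (4pi*10^-7) * 35400000000 / (4*pi * 292358316853) * 1e9
= 44484.951975 / 3673882961765.05 * 1e9
= 12.1084 nT

12.1084


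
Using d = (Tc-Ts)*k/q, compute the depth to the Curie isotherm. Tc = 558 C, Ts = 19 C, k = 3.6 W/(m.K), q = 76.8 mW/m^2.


T_Curie - T_surf = 558 - 19 = 539 C
Convert q to W/m^2: 76.8 mW/m^2 = 0.0768 W/m^2
d = 539 * 3.6 / 0.0768 = 25265.63 m

25265.63


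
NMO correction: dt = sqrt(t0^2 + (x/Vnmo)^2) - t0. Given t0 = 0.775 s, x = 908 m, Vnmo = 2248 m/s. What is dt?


x/Vnmo = 908/2248 = 0.403915
(x/Vnmo)^2 = 0.163147
t0^2 = 0.600625
sqrt(0.600625 + 0.163147) = 0.87394
dt = 0.87394 - 0.775 = 0.09894

0.09894


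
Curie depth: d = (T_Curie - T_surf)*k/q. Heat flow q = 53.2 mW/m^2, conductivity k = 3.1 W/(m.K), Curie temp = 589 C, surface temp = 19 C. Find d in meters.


T_Curie - T_surf = 589 - 19 = 570 C
Convert q to W/m^2: 53.2 mW/m^2 = 0.0532 W/m^2
d = 570 * 3.1 / 0.0532 = 33214.29 m

33214.29


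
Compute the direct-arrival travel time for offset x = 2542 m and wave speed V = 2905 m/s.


t = x / V
= 2542 / 2905
= 0.875 s

0.875


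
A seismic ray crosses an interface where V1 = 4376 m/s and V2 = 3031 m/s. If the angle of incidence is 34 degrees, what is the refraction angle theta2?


sin(theta1) = sin(34 deg) = 0.559193
sin(theta2) = V2/V1 * sin(theta1) = 3031/4376 * 0.559193 = 0.38732
theta2 = arcsin(0.38732) = 22.7879 degrees

22.7879


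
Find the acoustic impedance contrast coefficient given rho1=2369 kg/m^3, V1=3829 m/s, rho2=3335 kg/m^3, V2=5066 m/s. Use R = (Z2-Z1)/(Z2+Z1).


Z1 = 2369 * 3829 = 9070901
Z2 = 3335 * 5066 = 16895110
R = (16895110 - 9070901) / (16895110 + 9070901) = 7824209 / 25966011 = 0.3013

0.3013


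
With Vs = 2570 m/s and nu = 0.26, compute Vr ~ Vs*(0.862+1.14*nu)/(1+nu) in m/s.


Numerator factor = 0.862 + 1.14*0.26 = 1.1584
Denominator = 1 + 0.26 = 1.26
Vr = 2570 * 1.1584 / 1.26 = 2362.77 m/s

2362.77


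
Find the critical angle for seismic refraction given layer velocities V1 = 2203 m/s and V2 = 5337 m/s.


V1/V2 = 2203/5337 = 0.412779
theta_c = arcsin(0.412779) = 24.3795 degrees

24.3795


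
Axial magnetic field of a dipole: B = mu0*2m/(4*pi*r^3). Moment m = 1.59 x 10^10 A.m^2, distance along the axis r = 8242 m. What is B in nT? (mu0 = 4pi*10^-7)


m = 1.59 x 10^10 = 15900000000 A.m^2
2m = 31800000000 A.m^2
r^3 = 8242^3 = 559883708488
B = (4pi*10^-7) * 31800000000 / (4*pi * 559883708488) * 1e9
= 39961.058554 / 7035706181802.04 * 1e9
= 5.6798 nT

5.6798


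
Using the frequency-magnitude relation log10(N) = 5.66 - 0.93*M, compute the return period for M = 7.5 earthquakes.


log10(N) = 5.66 - 0.93*7.5 = -1.315
N = 10^-1.315 = 0.048417
T = 1/N = 1/0.048417 = 20.6538 years

20.6538


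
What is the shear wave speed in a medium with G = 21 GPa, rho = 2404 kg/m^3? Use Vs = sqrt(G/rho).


Convert G to Pa: G = 21e9 Pa
Compute G/rho = 21e9 / 2404 = 8735440.9318
Vs = sqrt(8735440.9318) = 2955.58 m/s

2955.58


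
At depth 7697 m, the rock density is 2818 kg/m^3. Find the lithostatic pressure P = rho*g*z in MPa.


P = rho * g * z / 1e6
= 2818 * 9.81 * 7697 / 1e6
= 212780332.26 / 1e6
= 212.7803 MPa

212.7803


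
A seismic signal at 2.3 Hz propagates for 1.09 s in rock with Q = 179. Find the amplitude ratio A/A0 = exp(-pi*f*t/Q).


pi*f*t/Q = pi*2.3*1.09/179 = 0.044
A/A0 = exp(-0.044) = 0.956954

0.956954


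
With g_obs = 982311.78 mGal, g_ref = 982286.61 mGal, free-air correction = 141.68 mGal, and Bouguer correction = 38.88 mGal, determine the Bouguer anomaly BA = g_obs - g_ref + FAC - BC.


BA = g_obs - g_ref + FAC - BC
= 982311.78 - 982286.61 + 141.68 - 38.88
= 127.97 mGal

127.97


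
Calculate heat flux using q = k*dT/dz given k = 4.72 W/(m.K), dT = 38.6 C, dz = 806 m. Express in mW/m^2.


q = k * dT / dz * 1000
= 4.72 * 38.6 / 806 * 1000
= 0.226045 * 1000
= 226.0447 mW/m^2

226.0447


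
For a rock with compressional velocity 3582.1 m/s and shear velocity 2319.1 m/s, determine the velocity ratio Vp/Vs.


Vp/Vs = 3582.1 / 2319.1
= 1.5446

1.5446


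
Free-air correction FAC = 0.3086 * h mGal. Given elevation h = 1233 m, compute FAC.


FAC = 0.3086 * h
= 0.3086 * 1233
= 380.5038 mGal

380.5038


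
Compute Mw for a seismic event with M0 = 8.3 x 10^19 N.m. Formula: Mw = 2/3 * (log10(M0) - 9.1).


log10(M0) = log10(8.3 x 10^19) = 19.9191
Mw = 2/3 * (19.9191 - 9.1)
= 2/3 * 10.8191
= 7.21

7.21


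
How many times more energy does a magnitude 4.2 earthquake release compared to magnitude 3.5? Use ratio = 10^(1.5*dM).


M2 - M1 = 4.2 - 3.5 = 0.7
1.5 * 0.7 = 1.05
ratio = 10^1.05 = 11.22

11.22


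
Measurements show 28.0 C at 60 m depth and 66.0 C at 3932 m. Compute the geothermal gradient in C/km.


dT = 66.0 - 28.0 = 38.0 C
dz = 3932 - 60 = 3872 m
gradient = dT/dz * 1000 = 38.0/3872 * 1000 = 9.814 C/km

9.814


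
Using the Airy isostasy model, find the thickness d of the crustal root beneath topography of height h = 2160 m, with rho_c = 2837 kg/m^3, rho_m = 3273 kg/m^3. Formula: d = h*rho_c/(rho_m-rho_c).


rho_m - rho_c = 3273 - 2837 = 436
d = 2160 * 2837 / 436
= 6127920 / 436
= 14054.86 m

14054.86


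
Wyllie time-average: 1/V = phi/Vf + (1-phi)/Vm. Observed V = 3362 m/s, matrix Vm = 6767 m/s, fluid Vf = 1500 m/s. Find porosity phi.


1/V - 1/Vm = 1/3362 - 1/6767 = 0.00014967
1/Vf - 1/Vm = 1/1500 - 1/6767 = 0.00051889
phi = 0.00014967 / 0.00051889 = 0.2884

0.2884


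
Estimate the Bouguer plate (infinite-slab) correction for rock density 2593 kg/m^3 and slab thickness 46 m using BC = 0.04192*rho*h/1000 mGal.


BC = 0.04192 * rho * h / 1000
= 0.04192 * 2593 * 46 / 1000
= 5.0001 mGal

5.0001


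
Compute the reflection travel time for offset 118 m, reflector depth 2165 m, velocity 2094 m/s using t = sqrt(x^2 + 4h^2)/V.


x^2 + 4h^2 = 118^2 + 4*2165^2 = 13924 + 18748900 = 18762824
sqrt(18762824) = 4331.6076
t = 4331.6076 / 2094 = 2.0686 s

2.0686


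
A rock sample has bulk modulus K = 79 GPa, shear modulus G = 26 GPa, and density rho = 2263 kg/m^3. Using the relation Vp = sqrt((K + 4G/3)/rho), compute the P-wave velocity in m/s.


First compute the effective modulus:
K + 4G/3 = 79e9 + 4*26e9/3 = 113666666666.67 Pa
Then divide by density:
113666666666.67 / 2263 = 50228310.5023 Pa/(kg/m^3)
Take the square root:
Vp = sqrt(50228310.5023) = 7087.19 m/s

7087.19


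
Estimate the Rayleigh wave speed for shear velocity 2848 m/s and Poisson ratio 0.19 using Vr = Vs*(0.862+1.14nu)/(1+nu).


Numerator factor = 0.862 + 1.14*0.19 = 1.0786
Denominator = 1 + 0.19 = 1.19
Vr = 2848 * 1.0786 / 1.19 = 2581.39 m/s

2581.39


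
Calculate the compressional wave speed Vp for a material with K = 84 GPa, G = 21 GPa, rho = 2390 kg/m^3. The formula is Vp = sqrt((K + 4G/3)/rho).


First compute the effective modulus:
K + 4G/3 = 84e9 + 4*21e9/3 = 112000000000.0 Pa
Then divide by density:
112000000000.0 / 2390 = 46861924.6862 Pa/(kg/m^3)
Take the square root:
Vp = sqrt(46861924.6862) = 6845.58 m/s

6845.58


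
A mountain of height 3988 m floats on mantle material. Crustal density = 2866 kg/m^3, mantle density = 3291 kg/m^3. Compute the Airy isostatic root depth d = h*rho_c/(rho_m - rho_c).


rho_m - rho_c = 3291 - 2866 = 425
d = 3988 * 2866 / 425
= 11429608 / 425
= 26893.2 m

26893.2


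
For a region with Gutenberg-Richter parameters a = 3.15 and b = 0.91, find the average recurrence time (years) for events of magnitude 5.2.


log10(N) = 3.15 - 0.91*5.2 = -1.582
N = 10^-1.582 = 0.026182
T = 1/N = 1/0.026182 = 38.1944 years

38.1944


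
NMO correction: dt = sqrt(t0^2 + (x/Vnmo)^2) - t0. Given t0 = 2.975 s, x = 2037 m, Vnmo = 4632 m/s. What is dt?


x/Vnmo = 2037/4632 = 0.439767
(x/Vnmo)^2 = 0.193395
t0^2 = 8.850625
sqrt(8.850625 + 0.193395) = 3.007328
dt = 3.007328 - 2.975 = 0.032328

0.032328


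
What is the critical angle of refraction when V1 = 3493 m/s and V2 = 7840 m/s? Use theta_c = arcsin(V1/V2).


V1/V2 = 3493/7840 = 0.445536
theta_c = arcsin(0.445536) = 26.4576 degrees

26.4576


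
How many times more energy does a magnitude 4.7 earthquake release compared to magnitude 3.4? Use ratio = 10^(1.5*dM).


M2 - M1 = 4.7 - 3.4 = 1.3
1.5 * 1.3 = 1.95
ratio = 10^1.95 = 89.13

89.13


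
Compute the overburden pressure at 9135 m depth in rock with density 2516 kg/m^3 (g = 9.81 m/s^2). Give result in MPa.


P = rho * g * z / 1e6
= 2516 * 9.81 * 9135 / 1e6
= 225469704.6 / 1e6
= 225.4697 MPa

225.4697


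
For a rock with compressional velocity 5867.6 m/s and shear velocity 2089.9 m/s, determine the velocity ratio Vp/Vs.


Vp/Vs = 5867.6 / 2089.9
= 2.8076

2.8076


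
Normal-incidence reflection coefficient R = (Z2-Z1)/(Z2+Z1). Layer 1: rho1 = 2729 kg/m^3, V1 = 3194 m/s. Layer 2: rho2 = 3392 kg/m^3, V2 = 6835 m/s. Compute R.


Z1 = 2729 * 3194 = 8716426
Z2 = 3392 * 6835 = 23184320
R = (23184320 - 8716426) / (23184320 + 8716426) = 14467894 / 31900746 = 0.4535

0.4535


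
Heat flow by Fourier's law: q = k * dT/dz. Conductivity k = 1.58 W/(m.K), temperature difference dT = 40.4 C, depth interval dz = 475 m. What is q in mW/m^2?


q = k * dT / dz * 1000
= 1.58 * 40.4 / 475 * 1000
= 0.134383 * 1000
= 134.3832 mW/m^2

134.3832


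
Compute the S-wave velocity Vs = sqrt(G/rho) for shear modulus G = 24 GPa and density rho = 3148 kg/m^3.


Convert G to Pa: G = 24e9 Pa
Compute G/rho = 24e9 / 3148 = 7623888.183
Vs = sqrt(7623888.183) = 2761.14 m/s

2761.14


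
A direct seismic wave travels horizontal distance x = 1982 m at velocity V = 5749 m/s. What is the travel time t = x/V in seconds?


t = x / V
= 1982 / 5749
= 0.3448 s

0.3448


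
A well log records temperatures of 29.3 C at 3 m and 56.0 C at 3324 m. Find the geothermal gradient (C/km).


dT = 56.0 - 29.3 = 26.7 C
dz = 3324 - 3 = 3321 m
gradient = dT/dz * 1000 = 26.7/3321 * 1000 = 8.0397 C/km

8.0397


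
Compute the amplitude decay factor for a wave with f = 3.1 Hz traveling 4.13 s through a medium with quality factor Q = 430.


pi*f*t/Q = pi*3.1*4.13/430 = 0.093539
A/A0 = exp(-0.093539) = 0.910702

0.910702


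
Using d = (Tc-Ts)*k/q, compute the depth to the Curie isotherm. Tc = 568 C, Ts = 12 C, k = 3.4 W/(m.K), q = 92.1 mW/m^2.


T_Curie - T_surf = 568 - 12 = 556 C
Convert q to W/m^2: 92.1 mW/m^2 = 0.0921 W/m^2
d = 556 * 3.4 / 0.0921 = 20525.52 m

20525.52


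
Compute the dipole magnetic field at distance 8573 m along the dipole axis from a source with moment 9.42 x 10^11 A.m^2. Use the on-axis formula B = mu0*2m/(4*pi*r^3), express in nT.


m = 9.42 x 10^11 = 942000000000 A.m^2
2m = 1884000000000 A.m^2
r^3 = 8573^3 = 630084028517
B = (4pi*10^-7) * 1884000000000 / (4*pi * 630084028517) * 1e9
= 2367504.223745 / 7917869420533.08 * 1e9
= 299.0077 nT

299.0077


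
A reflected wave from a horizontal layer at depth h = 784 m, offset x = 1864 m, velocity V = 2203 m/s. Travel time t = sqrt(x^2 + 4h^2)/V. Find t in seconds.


x^2 + 4h^2 = 1864^2 + 4*784^2 = 3474496 + 2458624 = 5933120
sqrt(5933120) = 2435.7997
t = 2435.7997 / 2203 = 1.1057 s

1.1057


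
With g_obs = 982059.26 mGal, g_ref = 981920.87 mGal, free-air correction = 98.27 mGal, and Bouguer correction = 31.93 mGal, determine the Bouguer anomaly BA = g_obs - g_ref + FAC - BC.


BA = g_obs - g_ref + FAC - BC
= 982059.26 - 981920.87 + 98.27 - 31.93
= 204.73 mGal

204.73


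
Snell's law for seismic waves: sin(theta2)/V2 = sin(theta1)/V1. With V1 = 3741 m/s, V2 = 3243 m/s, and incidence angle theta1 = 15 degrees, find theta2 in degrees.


sin(theta1) = sin(15 deg) = 0.258819
sin(theta2) = V2/V1 * sin(theta1) = 3243/3741 * 0.258819 = 0.224365
theta2 = arcsin(0.224365) = 12.9656 degrees

12.9656


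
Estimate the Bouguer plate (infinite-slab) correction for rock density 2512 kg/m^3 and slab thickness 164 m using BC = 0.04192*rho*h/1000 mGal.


BC = 0.04192 * rho * h / 1000
= 0.04192 * 2512 * 164 / 1000
= 17.2697 mGal

17.2697


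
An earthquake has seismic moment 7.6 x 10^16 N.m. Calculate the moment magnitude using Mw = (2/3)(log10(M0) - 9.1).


log10(M0) = log10(7.6 x 10^16) = 16.8808
Mw = 2/3 * (16.8808 - 9.1)
= 2/3 * 7.7808
= 5.19

5.19


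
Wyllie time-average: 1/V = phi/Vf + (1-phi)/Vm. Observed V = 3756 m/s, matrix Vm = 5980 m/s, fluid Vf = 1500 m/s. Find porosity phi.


1/V - 1/Vm = 1/3756 - 1/5980 = 9.902e-05
1/Vf - 1/Vm = 1/1500 - 1/5980 = 0.00049944
phi = 9.902e-05 / 0.00049944 = 0.1983

0.1983


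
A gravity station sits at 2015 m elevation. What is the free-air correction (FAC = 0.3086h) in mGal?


FAC = 0.3086 * h
= 0.3086 * 2015
= 621.829 mGal

621.829


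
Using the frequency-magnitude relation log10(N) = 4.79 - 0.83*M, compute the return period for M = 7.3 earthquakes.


log10(N) = 4.79 - 0.83*7.3 = -1.269
N = 10^-1.269 = 0.053827
T = 1/N = 1/0.053827 = 18.578 years

18.578


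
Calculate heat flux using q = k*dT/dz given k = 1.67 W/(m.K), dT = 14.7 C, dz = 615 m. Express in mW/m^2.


q = k * dT / dz * 1000
= 1.67 * 14.7 / 615 * 1000
= 0.039917 * 1000
= 39.9171 mW/m^2

39.9171


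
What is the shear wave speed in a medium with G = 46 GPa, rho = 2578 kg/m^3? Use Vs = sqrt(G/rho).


Convert G to Pa: G = 46e9 Pa
Compute G/rho = 46e9 / 2578 = 17843289.3716
Vs = sqrt(17843289.3716) = 4224.13 m/s

4224.13


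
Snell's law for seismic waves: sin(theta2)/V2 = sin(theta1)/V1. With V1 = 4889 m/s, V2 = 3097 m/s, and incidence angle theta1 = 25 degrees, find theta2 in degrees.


sin(theta1) = sin(25 deg) = 0.422618
sin(theta2) = V2/V1 * sin(theta1) = 3097/4889 * 0.422618 = 0.267713
theta2 = arcsin(0.267713) = 15.5282 degrees

15.5282


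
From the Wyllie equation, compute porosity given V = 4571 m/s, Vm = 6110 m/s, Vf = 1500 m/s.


1/V - 1/Vm = 1/4571 - 1/6110 = 5.51e-05
1/Vf - 1/Vm = 1/1500 - 1/6110 = 0.000503
phi = 5.51e-05 / 0.000503 = 0.1096

0.1096


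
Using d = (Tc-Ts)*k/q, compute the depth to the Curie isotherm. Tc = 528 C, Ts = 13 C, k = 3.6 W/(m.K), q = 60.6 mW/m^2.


T_Curie - T_surf = 528 - 13 = 515 C
Convert q to W/m^2: 60.6 mW/m^2 = 0.0606 W/m^2
d = 515 * 3.6 / 0.0606 = 30594.06 m

30594.06


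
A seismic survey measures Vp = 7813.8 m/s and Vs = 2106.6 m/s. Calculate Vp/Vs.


Vp/Vs = 7813.8 / 2106.6
= 3.7092

3.7092


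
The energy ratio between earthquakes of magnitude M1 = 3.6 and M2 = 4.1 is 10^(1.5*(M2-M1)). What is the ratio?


M2 - M1 = 4.1 - 3.6 = 0.5
1.5 * 0.5 = 0.75
ratio = 10^0.75 = 5.62

5.62


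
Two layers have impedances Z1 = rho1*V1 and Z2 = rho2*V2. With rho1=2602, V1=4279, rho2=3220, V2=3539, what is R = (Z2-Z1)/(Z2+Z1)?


Z1 = 2602 * 4279 = 11133958
Z2 = 3220 * 3539 = 11395580
R = (11395580 - 11133958) / (11395580 + 11133958) = 261622 / 22529538 = 0.0116

0.0116


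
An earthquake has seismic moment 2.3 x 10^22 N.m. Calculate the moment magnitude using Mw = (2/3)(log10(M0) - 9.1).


log10(M0) = log10(2.3 x 10^22) = 22.3617
Mw = 2/3 * (22.3617 - 9.1)
= 2/3 * 13.2617
= 8.84

8.84


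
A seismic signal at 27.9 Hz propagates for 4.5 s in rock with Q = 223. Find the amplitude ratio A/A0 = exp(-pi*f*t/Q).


pi*f*t/Q = pi*27.9*4.5/223 = 1.768731
A/A0 = exp(-1.768731) = 0.170549

0.170549


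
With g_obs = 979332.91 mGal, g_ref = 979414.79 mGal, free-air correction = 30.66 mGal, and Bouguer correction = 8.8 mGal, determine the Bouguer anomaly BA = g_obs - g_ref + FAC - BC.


BA = g_obs - g_ref + FAC - BC
= 979332.91 - 979414.79 + 30.66 - 8.8
= -60.02 mGal

-60.02


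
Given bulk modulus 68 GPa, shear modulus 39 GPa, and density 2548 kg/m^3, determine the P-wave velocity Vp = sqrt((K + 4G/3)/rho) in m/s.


First compute the effective modulus:
K + 4G/3 = 68e9 + 4*39e9/3 = 120000000000.0 Pa
Then divide by density:
120000000000.0 / 2548 = 47095761.3815 Pa/(kg/m^3)
Take the square root:
Vp = sqrt(47095761.3815) = 6862.64 m/s

6862.64


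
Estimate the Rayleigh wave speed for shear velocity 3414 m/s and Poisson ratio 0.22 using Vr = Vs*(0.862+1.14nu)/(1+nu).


Numerator factor = 0.862 + 1.14*0.22 = 1.1128
Denominator = 1 + 0.22 = 1.22
Vr = 3414 * 1.1128 / 1.22 = 3114.02 m/s

3114.02


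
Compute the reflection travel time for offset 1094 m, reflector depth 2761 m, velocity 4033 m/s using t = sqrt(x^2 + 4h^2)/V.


x^2 + 4h^2 = 1094^2 + 4*2761^2 = 1196836 + 30492484 = 31689320
sqrt(31689320) = 5629.3268
t = 5629.3268 / 4033 = 1.3958 s

1.3958


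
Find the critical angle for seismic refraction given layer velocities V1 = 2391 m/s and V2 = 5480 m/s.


V1/V2 = 2391/5480 = 0.436314
theta_c = arcsin(0.436314) = 25.8689 degrees

25.8689


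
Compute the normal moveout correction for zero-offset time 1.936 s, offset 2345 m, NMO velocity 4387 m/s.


x/Vnmo = 2345/4387 = 0.534534
(x/Vnmo)^2 = 0.285726
t0^2 = 3.748096
sqrt(3.748096 + 0.285726) = 2.008438
dt = 2.008438 - 1.936 = 0.072438

0.072438


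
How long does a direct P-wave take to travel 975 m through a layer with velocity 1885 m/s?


t = x / V
= 975 / 1885
= 0.5172 s

0.5172


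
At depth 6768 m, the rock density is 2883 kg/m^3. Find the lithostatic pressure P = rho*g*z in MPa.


P = rho * g * z / 1e6
= 2883 * 9.81 * 6768 / 1e6
= 191414132.64 / 1e6
= 191.4141 MPa

191.4141


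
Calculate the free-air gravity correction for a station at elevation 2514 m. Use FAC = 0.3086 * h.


FAC = 0.3086 * h
= 0.3086 * 2514
= 775.8204 mGal

775.8204


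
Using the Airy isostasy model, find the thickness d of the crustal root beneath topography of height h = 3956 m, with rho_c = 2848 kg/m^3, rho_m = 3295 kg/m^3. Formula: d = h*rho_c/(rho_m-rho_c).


rho_m - rho_c = 3295 - 2848 = 447
d = 3956 * 2848 / 447
= 11266688 / 447
= 25205.12 m

25205.12


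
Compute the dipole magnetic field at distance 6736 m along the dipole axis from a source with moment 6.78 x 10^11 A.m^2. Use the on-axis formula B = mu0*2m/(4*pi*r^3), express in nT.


m = 6.78 x 10^11 = 678000000000 A.m^2
2m = 1356000000000 A.m^2
r^3 = 6736^3 = 305637216256
B = (4pi*10^-7) * 1356000000000 / (4*pi * 305637216256) * 1e9
= 1703999.855307 / 3840750533013.94 * 1e9
= 443.6632 nT

443.6632


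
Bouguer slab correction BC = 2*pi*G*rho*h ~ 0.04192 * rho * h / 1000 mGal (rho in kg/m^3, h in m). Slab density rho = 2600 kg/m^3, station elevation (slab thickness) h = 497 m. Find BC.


BC = 0.04192 * rho * h / 1000
= 0.04192 * 2600 * 497 / 1000
= 54.169 mGal

54.169


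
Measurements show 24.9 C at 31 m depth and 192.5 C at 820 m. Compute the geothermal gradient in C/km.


dT = 192.5 - 24.9 = 167.6 C
dz = 820 - 31 = 789 m
gradient = dT/dz * 1000 = 167.6/789 * 1000 = 212.4208 C/km

212.4208


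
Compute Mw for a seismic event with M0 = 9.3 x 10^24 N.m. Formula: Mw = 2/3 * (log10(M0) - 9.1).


log10(M0) = log10(9.3 x 10^24) = 24.9685
Mw = 2/3 * (24.9685 - 9.1)
= 2/3 * 15.8685
= 10.58

10.58


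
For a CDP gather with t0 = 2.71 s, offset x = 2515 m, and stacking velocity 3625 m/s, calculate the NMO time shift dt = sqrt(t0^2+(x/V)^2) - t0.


x/Vnmo = 2515/3625 = 0.693793
(x/Vnmo)^2 = 0.481349
t0^2 = 7.3441
sqrt(7.3441 + 0.481349) = 2.7974
dt = 2.7974 - 2.71 = 0.0874

0.0874


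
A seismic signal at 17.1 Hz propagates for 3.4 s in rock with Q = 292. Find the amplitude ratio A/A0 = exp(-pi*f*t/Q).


pi*f*t/Q = pi*17.1*3.4/292 = 0.625521
A/A0 = exp(-0.625521) = 0.534983

0.534983


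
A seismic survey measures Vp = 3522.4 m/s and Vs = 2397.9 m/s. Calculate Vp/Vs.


Vp/Vs = 3522.4 / 2397.9
= 1.469

1.469


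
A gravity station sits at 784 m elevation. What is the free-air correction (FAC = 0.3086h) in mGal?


FAC = 0.3086 * h
= 0.3086 * 784
= 241.9424 mGal

241.9424


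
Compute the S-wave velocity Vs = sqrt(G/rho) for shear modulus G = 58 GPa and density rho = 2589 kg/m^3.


Convert G to Pa: G = 58e9 Pa
Compute G/rho = 58e9 / 2589 = 22402471.9969
Vs = sqrt(22402471.9969) = 4733.12 m/s

4733.12


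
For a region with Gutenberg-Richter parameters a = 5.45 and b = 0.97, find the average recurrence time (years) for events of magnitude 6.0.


log10(N) = 5.45 - 0.97*6.0 = -0.37
N = 10^-0.37 = 0.42658
T = 1/N = 1/0.42658 = 2.3442 years

2.3442


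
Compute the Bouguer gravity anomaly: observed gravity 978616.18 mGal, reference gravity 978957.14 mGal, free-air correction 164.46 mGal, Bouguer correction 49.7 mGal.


BA = g_obs - g_ref + FAC - BC
= 978616.18 - 978957.14 + 164.46 - 49.7
= -226.2 mGal

-226.2


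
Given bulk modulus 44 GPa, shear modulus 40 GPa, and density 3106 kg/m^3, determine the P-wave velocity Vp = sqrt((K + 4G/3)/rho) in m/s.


First compute the effective modulus:
K + 4G/3 = 44e9 + 4*40e9/3 = 97333333333.33 Pa
Then divide by density:
97333333333.33 / 3106 = 31337196.8234 Pa/(kg/m^3)
Take the square root:
Vp = sqrt(31337196.8234) = 5597.96 m/s

5597.96


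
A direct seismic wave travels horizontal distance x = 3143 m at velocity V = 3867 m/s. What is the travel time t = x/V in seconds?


t = x / V
= 3143 / 3867
= 0.8128 s

0.8128


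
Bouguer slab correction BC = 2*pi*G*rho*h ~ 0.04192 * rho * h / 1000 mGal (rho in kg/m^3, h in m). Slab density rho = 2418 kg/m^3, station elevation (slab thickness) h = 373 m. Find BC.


BC = 0.04192 * rho * h / 1000
= 0.04192 * 2418 * 373 / 1000
= 37.8082 mGal

37.8082


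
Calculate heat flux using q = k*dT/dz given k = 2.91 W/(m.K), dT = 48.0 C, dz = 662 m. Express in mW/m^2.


q = k * dT / dz * 1000
= 2.91 * 48.0 / 662 * 1000
= 0.210997 * 1000
= 210.997 mW/m^2

210.997


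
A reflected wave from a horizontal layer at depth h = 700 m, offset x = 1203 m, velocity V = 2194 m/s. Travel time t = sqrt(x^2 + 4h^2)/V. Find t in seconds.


x^2 + 4h^2 = 1203^2 + 4*700^2 = 1447209 + 1960000 = 3407209
sqrt(3407209) = 1845.8627
t = 1845.8627 / 2194 = 0.8413 s

0.8413


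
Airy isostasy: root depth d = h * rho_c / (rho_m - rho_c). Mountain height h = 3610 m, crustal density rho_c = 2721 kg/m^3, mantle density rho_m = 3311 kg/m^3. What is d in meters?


rho_m - rho_c = 3311 - 2721 = 590
d = 3610 * 2721 / 590
= 9822810 / 590
= 16648.83 m

16648.83


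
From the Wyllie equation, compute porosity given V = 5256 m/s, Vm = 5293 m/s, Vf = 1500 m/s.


1/V - 1/Vm = 1/5256 - 1/5293 = 1.33e-06
1/Vf - 1/Vm = 1/1500 - 1/5293 = 0.00047774
phi = 1.33e-06 / 0.00047774 = 0.0028

0.0028


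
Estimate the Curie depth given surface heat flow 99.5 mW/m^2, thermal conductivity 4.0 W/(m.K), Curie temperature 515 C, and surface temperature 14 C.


T_Curie - T_surf = 515 - 14 = 501 C
Convert q to W/m^2: 99.5 mW/m^2 = 0.0995 W/m^2
d = 501 * 4.0 / 0.0995 = 20140.7 m

20140.7


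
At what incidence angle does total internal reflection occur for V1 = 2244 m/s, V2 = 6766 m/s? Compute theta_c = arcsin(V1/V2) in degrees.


V1/V2 = 2244/6766 = 0.331658
theta_c = arcsin(0.331658) = 19.3695 degrees

19.3695


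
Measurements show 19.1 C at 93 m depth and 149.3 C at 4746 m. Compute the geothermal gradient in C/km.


dT = 149.3 - 19.1 = 130.2 C
dz = 4746 - 93 = 4653 m
gradient = dT/dz * 1000 = 130.2/4653 * 1000 = 27.9819 C/km

27.9819


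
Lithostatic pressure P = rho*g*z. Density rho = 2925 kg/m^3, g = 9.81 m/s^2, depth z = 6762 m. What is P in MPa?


P = rho * g * z / 1e6
= 2925 * 9.81 * 6762 / 1e6
= 194030518.5 / 1e6
= 194.0305 MPa

194.0305


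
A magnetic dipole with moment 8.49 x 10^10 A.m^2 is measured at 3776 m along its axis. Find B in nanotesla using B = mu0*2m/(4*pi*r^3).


m = 8.49 x 10^10 = 84900000000 A.m^2
2m = 169800000000 A.m^2
r^3 = 3776^3 = 53838872576
B = (4pi*10^-7) * 169800000000 / (4*pi * 53838872576) * 1e9
= 213376.973032 / 676559226249.27 * 1e9
= 315.3855 nT

315.3855


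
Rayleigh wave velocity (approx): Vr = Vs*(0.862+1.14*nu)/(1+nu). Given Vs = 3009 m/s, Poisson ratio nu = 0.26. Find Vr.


Numerator factor = 0.862 + 1.14*0.26 = 1.1584
Denominator = 1 + 0.26 = 1.26
Vr = 3009 * 1.1584 / 1.26 = 2766.37 m/s

2766.37


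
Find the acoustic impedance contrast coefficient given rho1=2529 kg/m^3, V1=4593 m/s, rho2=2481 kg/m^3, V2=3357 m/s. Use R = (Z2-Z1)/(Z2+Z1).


Z1 = 2529 * 4593 = 11615697
Z2 = 2481 * 3357 = 8328717
R = (8328717 - 11615697) / (8328717 + 11615697) = -3286980 / 19944414 = -0.1648

-0.1648


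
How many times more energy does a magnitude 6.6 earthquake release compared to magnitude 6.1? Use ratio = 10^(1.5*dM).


M2 - M1 = 6.6 - 6.1 = 0.5
1.5 * 0.5 = 0.75
ratio = 10^0.75 = 5.62

5.62


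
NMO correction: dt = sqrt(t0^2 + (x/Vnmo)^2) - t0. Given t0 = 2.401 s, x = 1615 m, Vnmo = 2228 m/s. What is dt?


x/Vnmo = 1615/2228 = 0.724865
(x/Vnmo)^2 = 0.52543
t0^2 = 5.764801
sqrt(5.764801 + 0.52543) = 2.508033
dt = 2.508033 - 2.401 = 0.107033

0.107033


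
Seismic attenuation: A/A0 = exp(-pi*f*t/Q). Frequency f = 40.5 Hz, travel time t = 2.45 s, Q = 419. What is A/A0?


pi*f*t/Q = pi*40.5*2.45/419 = 0.743973
A/A0 = exp(-0.743973) = 0.475222

0.475222


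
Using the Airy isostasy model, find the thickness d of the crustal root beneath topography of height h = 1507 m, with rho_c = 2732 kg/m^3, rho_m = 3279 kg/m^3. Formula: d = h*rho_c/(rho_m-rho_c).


rho_m - rho_c = 3279 - 2732 = 547
d = 1507 * 2732 / 547
= 4117124 / 547
= 7526.73 m

7526.73


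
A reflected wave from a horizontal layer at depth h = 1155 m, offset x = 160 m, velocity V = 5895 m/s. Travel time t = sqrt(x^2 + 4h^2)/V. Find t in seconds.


x^2 + 4h^2 = 160^2 + 4*1155^2 = 25600 + 5336100 = 5361700
sqrt(5361700) = 2315.5345
t = 2315.5345 / 5895 = 0.3928 s

0.3928


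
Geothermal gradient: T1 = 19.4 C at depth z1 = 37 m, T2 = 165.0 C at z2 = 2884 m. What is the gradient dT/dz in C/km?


dT = 165.0 - 19.4 = 145.6 C
dz = 2884 - 37 = 2847 m
gradient = dT/dz * 1000 = 145.6/2847 * 1000 = 51.1416 C/km

51.1416


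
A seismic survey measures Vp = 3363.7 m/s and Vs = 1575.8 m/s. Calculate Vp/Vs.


Vp/Vs = 3363.7 / 1575.8
= 2.1346

2.1346


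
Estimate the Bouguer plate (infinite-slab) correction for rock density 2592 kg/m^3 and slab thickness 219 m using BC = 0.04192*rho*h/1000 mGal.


BC = 0.04192 * rho * h / 1000
= 0.04192 * 2592 * 219 / 1000
= 23.7958 mGal

23.7958


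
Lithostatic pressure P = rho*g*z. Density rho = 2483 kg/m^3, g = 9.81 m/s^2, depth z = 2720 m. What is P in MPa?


P = rho * g * z / 1e6
= 2483 * 9.81 * 2720 / 1e6
= 66254385.6 / 1e6
= 66.2544 MPa

66.2544


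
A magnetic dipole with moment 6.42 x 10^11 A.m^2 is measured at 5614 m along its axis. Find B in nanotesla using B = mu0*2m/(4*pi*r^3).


m = 6.42 x 10^11 = 642000000000 A.m^2
2m = 1284000000000 A.m^2
r^3 = 5614^3 = 176936415544
B = (4pi*10^-7) * 1284000000000 / (4*pi * 176936415544) * 1e9
= 1613521.986884 / 2223448572902.17 * 1e9
= 725.6844 nT

725.6844


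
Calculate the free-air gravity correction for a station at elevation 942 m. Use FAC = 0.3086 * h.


FAC = 0.3086 * h
= 0.3086 * 942
= 290.7012 mGal

290.7012


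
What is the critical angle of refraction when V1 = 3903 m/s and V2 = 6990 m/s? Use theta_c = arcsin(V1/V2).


V1/V2 = 3903/6990 = 0.558369
theta_c = arcsin(0.558369) = 33.9431 degrees

33.9431


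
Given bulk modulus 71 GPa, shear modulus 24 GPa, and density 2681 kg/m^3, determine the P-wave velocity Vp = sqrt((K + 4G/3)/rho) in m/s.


First compute the effective modulus:
K + 4G/3 = 71e9 + 4*24e9/3 = 103000000000.0 Pa
Then divide by density:
103000000000.0 / 2681 = 38418500.5595 Pa/(kg/m^3)
Take the square root:
Vp = sqrt(38418500.5595) = 6198.27 m/s

6198.27


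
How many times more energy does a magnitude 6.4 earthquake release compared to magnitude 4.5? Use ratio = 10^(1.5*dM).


M2 - M1 = 6.4 - 4.5 = 1.9
1.5 * 1.9 = 2.85
ratio = 10^2.85 = 707.95

707.95


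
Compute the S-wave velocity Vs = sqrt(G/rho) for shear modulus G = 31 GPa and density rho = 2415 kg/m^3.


Convert G to Pa: G = 31e9 Pa
Compute G/rho = 31e9 / 2415 = 12836438.9234
Vs = sqrt(12836438.9234) = 3582.8 m/s

3582.8


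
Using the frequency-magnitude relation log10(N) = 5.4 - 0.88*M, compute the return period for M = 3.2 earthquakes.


log10(N) = 5.4 - 0.88*3.2 = 2.584
N = 10^2.584 = 383.707245
T = 1/N = 1/383.707245 = 0.0026 years

0.0026


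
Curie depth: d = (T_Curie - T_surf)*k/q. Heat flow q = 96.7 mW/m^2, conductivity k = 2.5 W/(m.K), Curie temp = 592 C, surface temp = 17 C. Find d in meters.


T_Curie - T_surf = 592 - 17 = 575 C
Convert q to W/m^2: 96.7 mW/m^2 = 0.0967 W/m^2
d = 575 * 2.5 / 0.0967 = 14865.56 m

14865.56


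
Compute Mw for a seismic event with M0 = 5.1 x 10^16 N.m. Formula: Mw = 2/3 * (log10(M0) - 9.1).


log10(M0) = log10(5.1 x 10^16) = 16.7076
Mw = 2/3 * (16.7076 - 9.1)
= 2/3 * 7.6076
= 5.07

5.07


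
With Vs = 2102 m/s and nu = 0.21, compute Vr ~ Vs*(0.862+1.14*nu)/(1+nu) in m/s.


Numerator factor = 0.862 + 1.14*0.21 = 1.1014
Denominator = 1 + 0.21 = 1.21
Vr = 2102 * 1.1014 / 1.21 = 1913.34 m/s

1913.34


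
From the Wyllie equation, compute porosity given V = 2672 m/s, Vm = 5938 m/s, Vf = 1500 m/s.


1/V - 1/Vm = 1/2672 - 1/5938 = 0.00020584
1/Vf - 1/Vm = 1/1500 - 1/5938 = 0.00049826
phi = 0.00020584 / 0.00049826 = 0.4131

0.4131


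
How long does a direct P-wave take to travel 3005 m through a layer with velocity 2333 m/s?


t = x / V
= 3005 / 2333
= 1.288 s

1.288


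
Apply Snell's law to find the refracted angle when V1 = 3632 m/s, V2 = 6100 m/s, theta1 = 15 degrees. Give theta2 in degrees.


sin(theta1) = sin(15 deg) = 0.258819
sin(theta2) = V2/V1 * sin(theta1) = 6100/3632 * 0.258819 = 0.434691
theta2 = arcsin(0.434691) = 25.7656 degrees

25.7656


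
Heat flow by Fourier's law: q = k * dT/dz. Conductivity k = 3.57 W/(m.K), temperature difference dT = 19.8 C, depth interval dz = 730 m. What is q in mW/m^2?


q = k * dT / dz * 1000
= 3.57 * 19.8 / 730 * 1000
= 0.09683 * 1000
= 96.8301 mW/m^2

96.8301


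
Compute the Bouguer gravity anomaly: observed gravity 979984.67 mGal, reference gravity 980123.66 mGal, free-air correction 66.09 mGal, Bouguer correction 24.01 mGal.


BA = g_obs - g_ref + FAC - BC
= 979984.67 - 980123.66 + 66.09 - 24.01
= -96.91 mGal

-96.91


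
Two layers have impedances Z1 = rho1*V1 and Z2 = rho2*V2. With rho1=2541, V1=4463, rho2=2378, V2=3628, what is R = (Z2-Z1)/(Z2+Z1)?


Z1 = 2541 * 4463 = 11340483
Z2 = 2378 * 3628 = 8627384
R = (8627384 - 11340483) / (8627384 + 11340483) = -2713099 / 19967867 = -0.1359

-0.1359


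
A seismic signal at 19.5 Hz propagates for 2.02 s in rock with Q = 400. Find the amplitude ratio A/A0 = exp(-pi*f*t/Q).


pi*f*t/Q = pi*19.5*2.02/400 = 0.309368
A/A0 = exp(-0.309368) = 0.73391

0.73391


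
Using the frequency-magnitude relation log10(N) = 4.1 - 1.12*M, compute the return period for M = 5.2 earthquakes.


log10(N) = 4.1 - 1.12*5.2 = -1.724
N = 10^-1.724 = 0.01888
T = 1/N = 1/0.01888 = 52.9663 years

52.9663


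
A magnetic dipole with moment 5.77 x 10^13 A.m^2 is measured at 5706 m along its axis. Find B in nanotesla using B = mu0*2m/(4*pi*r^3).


m = 5.77 x 10^13 = 57700000000000 A.m^2
2m = 115400000000000 A.m^2
r^3 = 5706^3 = 185778435816
B = (4pi*10^-7) * 115400000000000 / (4*pi * 185778435816) * 1e9
= 145015916.889705 / 2334560676619.79 * 1e9
= 62117.0049 nT

62117.0049


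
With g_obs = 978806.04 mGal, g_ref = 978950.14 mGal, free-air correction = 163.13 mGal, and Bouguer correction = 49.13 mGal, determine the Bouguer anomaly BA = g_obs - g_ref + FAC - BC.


BA = g_obs - g_ref + FAC - BC
= 978806.04 - 978950.14 + 163.13 - 49.13
= -30.1 mGal

-30.1


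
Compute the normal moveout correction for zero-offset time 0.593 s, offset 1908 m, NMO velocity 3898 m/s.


x/Vnmo = 1908/3898 = 0.489482
(x/Vnmo)^2 = 0.239592
t0^2 = 0.351649
sqrt(0.351649 + 0.239592) = 0.768922
dt = 0.768922 - 0.593 = 0.175922

0.175922


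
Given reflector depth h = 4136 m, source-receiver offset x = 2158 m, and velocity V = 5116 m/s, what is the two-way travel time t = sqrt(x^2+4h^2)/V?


x^2 + 4h^2 = 2158^2 + 4*4136^2 = 4656964 + 68425984 = 73082948
sqrt(73082948) = 8548.8565
t = 8548.8565 / 5116 = 1.671 s

1.671


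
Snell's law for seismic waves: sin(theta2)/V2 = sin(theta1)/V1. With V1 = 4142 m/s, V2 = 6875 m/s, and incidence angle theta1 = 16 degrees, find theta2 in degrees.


sin(theta1) = sin(16 deg) = 0.275637
sin(theta2) = V2/V1 * sin(theta1) = 6875/4142 * 0.275637 = 0.45751
theta2 = arcsin(0.45751) = 27.2266 degrees

27.2266


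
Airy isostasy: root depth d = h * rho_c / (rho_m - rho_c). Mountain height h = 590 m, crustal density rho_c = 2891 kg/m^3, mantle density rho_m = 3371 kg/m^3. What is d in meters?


rho_m - rho_c = 3371 - 2891 = 480
d = 590 * 2891 / 480
= 1705690 / 480
= 3553.52 m

3553.52


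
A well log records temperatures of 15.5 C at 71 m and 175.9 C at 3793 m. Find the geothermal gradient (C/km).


dT = 175.9 - 15.5 = 160.4 C
dz = 3793 - 71 = 3722 m
gradient = dT/dz * 1000 = 160.4/3722 * 1000 = 43.0951 C/km

43.0951


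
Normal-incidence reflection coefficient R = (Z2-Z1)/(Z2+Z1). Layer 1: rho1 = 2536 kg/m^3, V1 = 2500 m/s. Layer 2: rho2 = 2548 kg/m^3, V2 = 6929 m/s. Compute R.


Z1 = 2536 * 2500 = 6340000
Z2 = 2548 * 6929 = 17655092
R = (17655092 - 6340000) / (17655092 + 6340000) = 11315092 / 23995092 = 0.4716

0.4716


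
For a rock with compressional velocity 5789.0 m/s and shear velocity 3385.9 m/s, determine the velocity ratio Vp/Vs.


Vp/Vs = 5789.0 / 3385.9
= 1.7097

1.7097


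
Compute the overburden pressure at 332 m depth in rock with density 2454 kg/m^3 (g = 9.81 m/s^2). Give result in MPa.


P = rho * g * z / 1e6
= 2454 * 9.81 * 332 / 1e6
= 7992481.68 / 1e6
= 7.9925 MPa

7.9925


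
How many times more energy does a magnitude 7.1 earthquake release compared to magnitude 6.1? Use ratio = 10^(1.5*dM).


M2 - M1 = 7.1 - 6.1 = 1.0
1.5 * 1.0 = 1.5
ratio = 10^1.5 = 31.62

31.62


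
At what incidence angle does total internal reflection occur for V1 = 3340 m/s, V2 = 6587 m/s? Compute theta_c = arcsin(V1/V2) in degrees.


V1/V2 = 3340/6587 = 0.507059
theta_c = arcsin(0.507059) = 30.4682 degrees

30.4682


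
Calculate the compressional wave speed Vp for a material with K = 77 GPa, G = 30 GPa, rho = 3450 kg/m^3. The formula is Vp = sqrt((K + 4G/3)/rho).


First compute the effective modulus:
K + 4G/3 = 77e9 + 4*30e9/3 = 117000000000.0 Pa
Then divide by density:
117000000000.0 / 3450 = 33913043.4783 Pa/(kg/m^3)
Take the square root:
Vp = sqrt(33913043.4783) = 5823.49 m/s

5823.49


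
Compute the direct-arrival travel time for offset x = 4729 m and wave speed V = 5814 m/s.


t = x / V
= 4729 / 5814
= 0.8134 s

0.8134


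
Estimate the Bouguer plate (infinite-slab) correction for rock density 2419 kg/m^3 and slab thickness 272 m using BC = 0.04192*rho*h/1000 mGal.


BC = 0.04192 * rho * h / 1000
= 0.04192 * 2419 * 272 / 1000
= 27.582 mGal

27.582


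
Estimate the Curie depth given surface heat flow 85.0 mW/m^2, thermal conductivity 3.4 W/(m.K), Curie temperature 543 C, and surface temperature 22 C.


T_Curie - T_surf = 543 - 22 = 521 C
Convert q to W/m^2: 85.0 mW/m^2 = 0.085 W/m^2
d = 521 * 3.4 / 0.085 = 20840.0 m

20840.0


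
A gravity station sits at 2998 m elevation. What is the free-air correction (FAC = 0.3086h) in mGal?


FAC = 0.3086 * h
= 0.3086 * 2998
= 925.1828 mGal

925.1828


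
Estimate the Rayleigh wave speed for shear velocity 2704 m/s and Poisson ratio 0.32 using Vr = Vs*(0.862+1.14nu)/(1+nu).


Numerator factor = 0.862 + 1.14*0.32 = 1.2268
Denominator = 1 + 0.32 = 1.32
Vr = 2704 * 1.2268 / 1.32 = 2513.08 m/s

2513.08


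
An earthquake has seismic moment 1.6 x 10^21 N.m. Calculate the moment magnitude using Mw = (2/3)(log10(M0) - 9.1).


log10(M0) = log10(1.6 x 10^21) = 21.2041
Mw = 2/3 * (21.2041 - 9.1)
= 2/3 * 12.1041
= 8.07

8.07


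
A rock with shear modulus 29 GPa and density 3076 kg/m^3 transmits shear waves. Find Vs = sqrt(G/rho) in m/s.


Convert G to Pa: G = 29e9 Pa
Compute G/rho = 29e9 / 3076 = 9427828.3485
Vs = sqrt(9427828.3485) = 3070.48 m/s

3070.48


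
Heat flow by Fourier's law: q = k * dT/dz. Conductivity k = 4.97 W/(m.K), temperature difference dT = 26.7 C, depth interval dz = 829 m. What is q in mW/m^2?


q = k * dT / dz * 1000
= 4.97 * 26.7 / 829 * 1000
= 0.160071 * 1000
= 160.0712 mW/m^2

160.0712


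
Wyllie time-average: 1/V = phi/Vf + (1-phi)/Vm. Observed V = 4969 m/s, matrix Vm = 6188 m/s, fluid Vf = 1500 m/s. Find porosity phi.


1/V - 1/Vm = 1/4969 - 1/6188 = 3.964e-05
1/Vf - 1/Vm = 1/1500 - 1/6188 = 0.00050506
phi = 3.964e-05 / 0.00050506 = 0.0785

0.0785


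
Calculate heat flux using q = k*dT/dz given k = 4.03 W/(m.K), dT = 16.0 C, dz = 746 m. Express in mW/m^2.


q = k * dT / dz * 1000
= 4.03 * 16.0 / 746 * 1000
= 0.086434 * 1000
= 86.4343 mW/m^2

86.4343


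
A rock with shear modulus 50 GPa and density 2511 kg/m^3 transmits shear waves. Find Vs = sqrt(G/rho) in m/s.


Convert G to Pa: G = 50e9 Pa
Compute G/rho = 50e9 / 2511 = 19912385.5038
Vs = sqrt(19912385.5038) = 4462.33 m/s

4462.33
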